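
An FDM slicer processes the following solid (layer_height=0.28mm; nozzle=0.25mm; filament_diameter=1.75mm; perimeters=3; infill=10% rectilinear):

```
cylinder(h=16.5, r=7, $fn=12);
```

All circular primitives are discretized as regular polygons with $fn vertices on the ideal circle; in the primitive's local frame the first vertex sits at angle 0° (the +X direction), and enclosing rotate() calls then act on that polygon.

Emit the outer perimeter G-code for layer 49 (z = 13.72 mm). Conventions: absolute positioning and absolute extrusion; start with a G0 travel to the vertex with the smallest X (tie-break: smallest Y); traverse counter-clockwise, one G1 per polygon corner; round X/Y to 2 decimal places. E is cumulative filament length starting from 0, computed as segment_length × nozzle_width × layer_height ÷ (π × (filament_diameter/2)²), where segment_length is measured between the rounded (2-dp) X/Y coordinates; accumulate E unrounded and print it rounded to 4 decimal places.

At z = 13.72 mm: the cylinder: section is a regular 12-gon, circumradius r=7. The outline is a single polygon with 12 vertices. Extrusion per mm of travel: 0.25 × 0.28 / (π × 0.875²) = 0.029103. Accumulating E over each segment gives final E = 1.2652.

G0 X-7.00 Y0.00 Z13.72
G1 X-6.06 Y-3.50 E0.1055
G1 X-3.50 Y-6.06 E0.2108
G1 X0.00 Y-7.00 E0.3163
G1 X3.50 Y-6.06 E0.4218
G1 X6.06 Y-3.50 E0.5271
G1 X7.00 Y0.00 E0.6326
G1 X6.06 Y3.50 E0.7381
G1 X3.50 Y6.06 E0.8434
G1 X0.00 Y7.00 E0.9489
G1 X-3.50 Y6.06 E1.0544
G1 X-6.06 Y3.50 E1.1597
G1 X-7.00 Y0.00 E1.2652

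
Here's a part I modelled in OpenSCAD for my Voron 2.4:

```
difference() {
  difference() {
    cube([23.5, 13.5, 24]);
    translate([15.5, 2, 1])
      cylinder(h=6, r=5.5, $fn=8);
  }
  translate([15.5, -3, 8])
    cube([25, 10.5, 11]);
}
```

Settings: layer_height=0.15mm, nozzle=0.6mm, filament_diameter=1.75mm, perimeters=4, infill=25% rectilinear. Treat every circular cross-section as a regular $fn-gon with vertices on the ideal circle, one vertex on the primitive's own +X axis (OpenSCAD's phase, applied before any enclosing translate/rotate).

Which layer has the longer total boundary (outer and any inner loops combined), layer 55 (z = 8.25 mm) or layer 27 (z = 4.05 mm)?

Layer 55 (z = 8.25): the cube (footprint 23.5×13.5) is included at this height (perimeter 74.00 mm); the cylinder at (15.5, 2) is not intersected at this z (z outside [1, 7]); After the difference (first − rest): none of the subtracted shapes is present at this height, so the 23.5×13.5 cube is unchanged — boundary = 74.00 mm; the 25×10.5 cube at (15.5, -3) contributes its full rectangle (perimeter 71.00 mm); After the difference (first − rest): starting from that combined region, the 25×10.5 cube at (15.5, -3) partially overlaps it — only the 60.00 mm² overlap (of its 262.50 mm²) is removed, clipping the outline — boundary = 74.00 mm. So its perimeter = 74.00 mm. Layer 27 (z = 4.05): the 23.5×13.5 cube contributes its full rectangle (perimeter 74.00 mm); the r=5.5 cylinder at (15.5, 2) gives a regular 8-gon of circumradius 5.5 (constant along its height) (perimeter = 2·8·5.500·sin(180°/8) = 33.68 mm); After the difference (first − rest): starting from the 23.5×13.5 cube, the r=5.5 cylinder at (15.5, 2) partially overlaps it — only the 63.12 mm² overlap (of its 85.56 mm²) is removed, clipping the outline — boundary = 85.82 mm; the cube at (15.5, -3) is not intersected at this z (z outside [8, 19]); Taking the first minus the rest: none of the subtracted shapes is present at this height, so the result so far is unchanged — boundary = 85.82 mm. So its perimeter = 85.82 mm. Layer 27 is larger (85.82 vs 74.00 mm).

layer 27 (z = 4.05 mm)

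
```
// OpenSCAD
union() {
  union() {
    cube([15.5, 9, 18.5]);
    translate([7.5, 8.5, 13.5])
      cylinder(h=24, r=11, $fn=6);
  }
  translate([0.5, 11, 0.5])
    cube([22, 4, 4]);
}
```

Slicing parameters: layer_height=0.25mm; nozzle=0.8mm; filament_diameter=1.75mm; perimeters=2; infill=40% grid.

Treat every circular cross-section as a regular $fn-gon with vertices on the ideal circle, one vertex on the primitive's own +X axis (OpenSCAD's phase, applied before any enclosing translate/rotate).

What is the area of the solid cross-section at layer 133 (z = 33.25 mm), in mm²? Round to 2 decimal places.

At z = 33.25 mm: the cube is not intersected at this z (z outside [0, 18.5]); the r=11 cylinder at (7.5, 8.5) gives a regular 6-gon of circumradius 11 (constant along its height) (area = (6/2)·11.000²·sin(360°/6) = 314.37 mm²); Taking the union: only the r=11 cylinder at (7.5, 8.5) is present, so the union is just that shape — area = 314.37 mm²; the cube at (0.5, 11) is not intersected at this z (z outside [0.5, 4.5]); Taking the union: only the result so far is present, so the union is just that shape — area = 314.37 mm². Overall, the cross-section is a single solid region. Net area = 314.37 mm².

314.37 mm²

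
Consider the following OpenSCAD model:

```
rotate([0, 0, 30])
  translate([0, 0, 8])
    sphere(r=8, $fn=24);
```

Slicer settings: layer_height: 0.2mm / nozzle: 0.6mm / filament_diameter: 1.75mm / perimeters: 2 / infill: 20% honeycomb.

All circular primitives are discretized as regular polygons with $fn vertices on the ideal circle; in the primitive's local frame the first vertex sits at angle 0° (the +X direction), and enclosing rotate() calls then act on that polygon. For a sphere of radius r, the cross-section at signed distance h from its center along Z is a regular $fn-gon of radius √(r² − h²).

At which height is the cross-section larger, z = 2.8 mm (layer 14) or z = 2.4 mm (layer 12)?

Layer 14 (z = 2.8): the r=8 sphere slices to a regular 24-gon of circumradius 6.079 (√(r²−h²) with h=5.2 from center) (area = (24/2)·6.079²·sin(360°/24) = 114.79 mm²); (rotated 30° about Z; rotation is an isometry so areas/perimeters/island counts are preserved). So its area = 114.79 mm². Layer 12 (z = 2.4): the sphere: section is a regular 24-gon, circumradius = √(r²−h²) = √(8²−5.6²) = 5.713 (area = (24/2)·5.713²·sin(360°/24) = 101.37 mm²); (rotated 30° about Z; rotation is an isometry so areas/perimeters/island counts are preserved). So its area = 101.37 mm². Layer 14 is larger (114.79 vs 101.37 mm²).

layer 14 (z = 2.8 mm)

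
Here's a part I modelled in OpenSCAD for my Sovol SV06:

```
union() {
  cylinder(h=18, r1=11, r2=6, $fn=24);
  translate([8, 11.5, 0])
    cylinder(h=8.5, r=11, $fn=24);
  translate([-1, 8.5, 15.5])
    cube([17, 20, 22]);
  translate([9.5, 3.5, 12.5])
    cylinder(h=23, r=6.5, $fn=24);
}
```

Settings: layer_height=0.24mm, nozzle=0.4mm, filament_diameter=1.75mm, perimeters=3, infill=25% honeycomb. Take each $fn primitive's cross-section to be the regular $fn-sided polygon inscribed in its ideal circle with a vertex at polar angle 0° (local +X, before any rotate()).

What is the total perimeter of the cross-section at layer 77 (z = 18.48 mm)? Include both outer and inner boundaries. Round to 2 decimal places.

97.73 mm

At z = 18.48 mm: the cone does not reach this height (z outside [0, 18]); the cylinder at (8, 11.5) does not reach this height (z outside [0, 8.5]); the cube at (-1, 8.5) (footprint 17×20) is included at this height (perimeter 74.00 mm); the r=6.5 cylinder at (9.5, 3.5) contributes a regular 24-gon of circumradius 6.5 (perimeter = 2·24·6.500·sin(180°/24) = 40.72 mm); Taking the union: the regions partially overlap (shared area 8.18 mm²), so the edge portions inside another operand are dropped and the merged outline is re-measured after clipping — boundary = 97.73 mm. Overall, the cross-section is a single solid region. Total boundary length (outer) = 97.73 mm.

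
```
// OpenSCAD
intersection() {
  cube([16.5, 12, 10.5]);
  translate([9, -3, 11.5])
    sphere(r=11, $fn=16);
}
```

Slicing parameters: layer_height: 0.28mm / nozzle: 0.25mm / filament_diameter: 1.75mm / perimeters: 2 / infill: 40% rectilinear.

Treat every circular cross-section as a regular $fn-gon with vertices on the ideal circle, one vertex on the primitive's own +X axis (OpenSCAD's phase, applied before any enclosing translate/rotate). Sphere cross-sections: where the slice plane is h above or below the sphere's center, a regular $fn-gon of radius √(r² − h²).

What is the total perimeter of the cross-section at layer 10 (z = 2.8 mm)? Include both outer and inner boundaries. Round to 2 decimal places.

26.61 mm

At z = 2.8 mm: the cube is present — its section is the full 16.5×12 rectangle (perimeter 57.00 mm); the r=11 sphere at (9, -3) slices to a regular 16-gon of circumradius 6.731 (√(r²−h²) with h=8.7 from center) (perimeter = 2·16·6.731·sin(180°/16) = 42.02 mm); Taking the intersection: the r=11 sphere at (9, -3) partially overlaps the 16.5×12 cube; clipping to the common part keeps 30.84 mm² — boundary = 26.61 mm. Overall, the cross-section is a single solid region. Total boundary length (outer) = 26.61 mm.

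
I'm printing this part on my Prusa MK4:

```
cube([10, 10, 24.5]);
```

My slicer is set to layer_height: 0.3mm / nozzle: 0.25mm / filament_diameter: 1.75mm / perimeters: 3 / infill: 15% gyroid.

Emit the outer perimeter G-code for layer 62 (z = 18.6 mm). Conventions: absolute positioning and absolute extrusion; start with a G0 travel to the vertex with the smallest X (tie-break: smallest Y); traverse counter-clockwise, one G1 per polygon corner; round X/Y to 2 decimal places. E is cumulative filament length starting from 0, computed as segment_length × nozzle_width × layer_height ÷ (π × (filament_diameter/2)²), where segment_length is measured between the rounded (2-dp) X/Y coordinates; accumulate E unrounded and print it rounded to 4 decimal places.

At z = 18.6 mm: the 10×10 cube contributes its full rectangle. The outline is a single polygon with 4 vertices. Extrusion per mm of travel: 0.25 × 0.3 / (π × 0.875²) = 0.031181. Accumulating E over each segment gives final E = 1.2473.

G0 X0.00 Y0.00 Z18.60
G1 X10.00 Y0.00 E0.3118
G1 X10.00 Y10.00 E0.6236
G1 X0.00 Y10.00 E0.9354
G1 X0.00 Y0.00 E1.2473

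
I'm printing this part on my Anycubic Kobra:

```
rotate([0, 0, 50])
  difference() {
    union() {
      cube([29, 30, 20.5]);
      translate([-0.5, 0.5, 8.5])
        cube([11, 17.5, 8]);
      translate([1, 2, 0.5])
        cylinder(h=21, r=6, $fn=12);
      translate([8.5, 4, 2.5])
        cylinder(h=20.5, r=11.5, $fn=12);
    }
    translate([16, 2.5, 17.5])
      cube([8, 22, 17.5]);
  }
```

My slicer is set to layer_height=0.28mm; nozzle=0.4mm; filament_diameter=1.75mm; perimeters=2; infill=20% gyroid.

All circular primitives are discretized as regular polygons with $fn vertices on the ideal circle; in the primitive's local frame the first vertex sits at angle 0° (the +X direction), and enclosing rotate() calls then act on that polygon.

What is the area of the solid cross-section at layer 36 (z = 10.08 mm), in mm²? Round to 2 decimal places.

1027.75 mm²

At z = 10.08 mm: the cube is present — its section is the full 29×30 rectangle (area 870.00 mm²); the cube at (-0.5, 0.5) is present — its section is the full 11×17.5 rectangle (area 192.50 mm²); the r=6 cylinder at (1, 2) gives a regular 12-gon of circumradius 6 (constant along its height) (area = (12/2)·6.000²·sin(360°/12) = 108.00 mm²); the cylinder at (8.5, 4): section is a regular 12-gon, circumradius r=11.5 (area = (12/2)·11.500²·sin(360°/12) = 396.75 mm²); Taking the union: the regions partially overlap — summed areas 1567.25 mm² minus the doubly-counted overlap 539.50 mm² gives 1027.75 mm² — area = 1027.75 mm²; the cube at (16, 2.5) is absent (z outside [17.5, 35]); After the difference (first − rest): none of the subtracted shapes is present at this height, so that combined region is unchanged — area = 1027.75 mm²; (whole slice rotated 50° about Z — lengths, areas and connectivity unchanged). Overall, the cross-section is a single solid region. Net area = 1027.75 mm².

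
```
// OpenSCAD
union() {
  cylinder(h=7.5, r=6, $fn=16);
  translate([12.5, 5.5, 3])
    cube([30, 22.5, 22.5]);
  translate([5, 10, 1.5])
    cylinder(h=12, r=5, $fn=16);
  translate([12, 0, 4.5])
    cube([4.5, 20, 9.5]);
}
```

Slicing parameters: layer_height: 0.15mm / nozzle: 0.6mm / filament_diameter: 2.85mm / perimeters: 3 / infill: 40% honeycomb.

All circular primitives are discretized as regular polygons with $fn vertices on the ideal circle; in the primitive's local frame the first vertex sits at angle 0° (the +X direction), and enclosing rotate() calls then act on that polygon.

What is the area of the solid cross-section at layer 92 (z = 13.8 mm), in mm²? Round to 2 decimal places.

707.00 mm²

At z = 13.8 mm: the cylinder is not intersected at this z (z outside [0, 7.5]); the 30×22.5 cube at (12.5, 5.5) contributes its full rectangle (area 675.00 mm²); the cylinder at (5, 10) is not intersected at this z (z outside [1.5, 13.5]); the 4.5×20 cube at (12, 0) contributes its full rectangle (area 90.00 mm²); Taking the union: the regions partially overlap — summed areas 765.00 mm² minus the doubly-counted overlap 58.00 mm² gives 707.00 mm² — area = 707.00 mm². Overall, the cross-section is a single solid region. Net area = 707.00 mm².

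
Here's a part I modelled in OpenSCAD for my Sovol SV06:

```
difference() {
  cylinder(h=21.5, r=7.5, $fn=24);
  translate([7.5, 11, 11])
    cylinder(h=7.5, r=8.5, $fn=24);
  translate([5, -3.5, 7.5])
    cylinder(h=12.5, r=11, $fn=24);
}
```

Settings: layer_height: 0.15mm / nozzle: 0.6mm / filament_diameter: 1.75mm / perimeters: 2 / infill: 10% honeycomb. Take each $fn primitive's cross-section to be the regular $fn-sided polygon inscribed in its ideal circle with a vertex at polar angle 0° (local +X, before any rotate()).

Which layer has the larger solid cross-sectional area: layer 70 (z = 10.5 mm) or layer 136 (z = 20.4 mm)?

layer 136 (z = 20.4 mm)

Layer 70 (z = 10.5): the r=7.5 cylinder contributes a regular 24-gon of circumradius 7.5 (area = (24/2)·7.500²·sin(360°/24) = 174.70 mm²); the cylinder at (7.5, 11) does not reach this height (z outside [11, 18.5]); the r=11 cylinder at (5, -3.5) contributes a regular 24-gon of circumradius 11 (area = (24/2)·11.000²·sin(360°/24) = 375.81 mm²); Subtracting the remaining from the first: starting from the r=7.5 cylinder (174.70 mm²), the r=11 cylinder at (5, -3.5) partially overlaps it — only the 145.36 mm² overlap (of its 375.81 mm²) is removed, clipping the outline — area = 29.34 mm². So its area = 29.34 mm². Layer 136 (z = 20.4): the r=7.5 cylinder gives a regular 24-gon of circumradius 7.5 (constant along its height) (area = (24/2)·7.500²·sin(360°/24) = 174.70 mm²); the cylinder at (7.5, 11) is absent (z outside [11, 18.5]); the cylinder at (5, -3.5) does not reach this height (z outside [7.5, 20]); Taking the first minus the rest: none of the subtracted shapes is present at this height, so the r=7.5 cylinder is unchanged — area = 174.70 mm². So its area = 174.70 mm². Layer 136 is larger (174.70 vs 29.34 mm²).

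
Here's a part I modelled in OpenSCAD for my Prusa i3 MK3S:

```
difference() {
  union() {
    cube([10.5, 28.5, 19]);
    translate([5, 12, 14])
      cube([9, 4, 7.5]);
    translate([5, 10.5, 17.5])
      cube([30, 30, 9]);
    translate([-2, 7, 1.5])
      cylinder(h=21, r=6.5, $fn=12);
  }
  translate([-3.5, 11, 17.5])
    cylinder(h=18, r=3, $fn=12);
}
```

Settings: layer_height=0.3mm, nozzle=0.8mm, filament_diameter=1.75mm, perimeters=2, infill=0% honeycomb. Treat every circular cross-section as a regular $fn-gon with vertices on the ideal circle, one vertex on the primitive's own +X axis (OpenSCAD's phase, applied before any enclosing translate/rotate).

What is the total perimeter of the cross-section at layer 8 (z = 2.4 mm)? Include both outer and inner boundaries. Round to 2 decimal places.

At z = 2.4 mm: the 10.5×28.5 cube contributes its full rectangle (perimeter 78.00 mm); the cube at (5, 12) is not intersected at this z (z outside [14, 21.5]); the cube at (5, 10.5) does not reach this height (z outside [17.5, 26.5]); the r=6.5 cylinder at (-2, 7) gives a regular 12-gon of circumradius 6.5 (constant along its height) (perimeter = 2·12·6.500·sin(180°/12) = 40.38 mm); Merging all regions: the regions partially overlap (shared area 38.45 mm²), so the edge portions inside another operand are dropped and the merged outline is re-measured after clipping — boundary = 90.40 mm; the cylinder at (-3.5, 11) does not reach this height (z outside [17.5, 35.5]); Subtracting the remaining from the first: none of the subtracted shapes is present at this height, so that combined region is unchanged — boundary = 90.40 mm. Overall, the cross-section is a single solid region. Total boundary length (outer) = 90.40 mm.

90.40 mm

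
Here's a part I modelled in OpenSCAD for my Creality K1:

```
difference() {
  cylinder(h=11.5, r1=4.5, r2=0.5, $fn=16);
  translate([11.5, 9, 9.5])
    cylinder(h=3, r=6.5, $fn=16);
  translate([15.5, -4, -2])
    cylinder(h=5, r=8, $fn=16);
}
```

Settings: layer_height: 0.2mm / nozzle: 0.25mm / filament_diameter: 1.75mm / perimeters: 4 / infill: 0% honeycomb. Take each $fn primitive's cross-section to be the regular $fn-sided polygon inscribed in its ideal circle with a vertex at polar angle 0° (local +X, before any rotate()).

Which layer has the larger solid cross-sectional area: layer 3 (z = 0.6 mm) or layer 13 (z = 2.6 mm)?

layer 3 (z = 0.6 mm)

Layer 3 (z = 0.6): the cone contributes a regular 16-gon of circumradius 4.291 (interpolated between r1=4.5 and r2=0.5 at t=0.052) (area = (16/2)·4.291²·sin(360°/16) = 56.38 mm²); the cylinder at (11.5, 9) is not intersected at this z (z outside [9.5, 12.5]); the cylinder at (15.5, -4): section is a regular 16-gon, circumradius r=8 (area = (16/2)·8.000²·sin(360°/16) = 195.93 mm²); Subtracting the remaining from the first: starting from the cone (56.38 mm²), the r=8 cylinder at (15.5, -4) misses the remaining region (no effect) — area = 56.38 mm². So its area = 56.38 mm². Layer 13 (z = 2.6): the cone: at t=0.226 of its height the radius interpolates to r₁+(r₂−r₁)t = 3.596, giving a regular 16-gon of that circumradius (area = (16/2)·3.596²·sin(360°/16) = 39.58 mm²); the cylinder at (11.5, 9) is absent (z outside [9.5, 12.5]); the r=8 cylinder at (15.5, -4) gives a regular 16-gon of circumradius 8 (constant along its height) (area = (16/2)·8.000²·sin(360°/16) = 195.93 mm²); After the difference (first − rest): starting from the cone (39.58 mm²), the r=8 cylinder at (15.5, -4) misses the remaining region (no effect) — area = 39.58 mm². So its area = 39.58 mm². Layer 3 is larger (56.38 vs 39.58 mm²).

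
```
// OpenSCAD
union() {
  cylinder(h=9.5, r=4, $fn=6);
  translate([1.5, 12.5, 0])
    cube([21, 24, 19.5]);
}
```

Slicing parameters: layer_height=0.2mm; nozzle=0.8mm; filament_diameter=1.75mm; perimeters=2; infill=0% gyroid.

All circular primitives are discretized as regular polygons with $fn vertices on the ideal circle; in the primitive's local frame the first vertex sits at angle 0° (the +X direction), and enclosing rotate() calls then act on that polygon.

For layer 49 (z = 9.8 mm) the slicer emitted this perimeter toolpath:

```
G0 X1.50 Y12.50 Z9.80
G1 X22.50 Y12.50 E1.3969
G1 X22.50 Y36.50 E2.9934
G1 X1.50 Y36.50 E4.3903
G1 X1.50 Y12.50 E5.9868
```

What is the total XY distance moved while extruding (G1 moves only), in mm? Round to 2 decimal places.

Sum the Euclidean lengths of each G1 segment: total = 90.00 mm.

90.00 mm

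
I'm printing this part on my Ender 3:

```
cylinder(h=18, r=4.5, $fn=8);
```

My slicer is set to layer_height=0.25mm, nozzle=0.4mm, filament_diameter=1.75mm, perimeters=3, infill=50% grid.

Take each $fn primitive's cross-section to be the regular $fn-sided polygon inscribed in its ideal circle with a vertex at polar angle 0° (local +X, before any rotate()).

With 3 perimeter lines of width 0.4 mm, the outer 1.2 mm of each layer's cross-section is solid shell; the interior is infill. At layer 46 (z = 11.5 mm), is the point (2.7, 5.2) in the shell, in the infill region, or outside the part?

At z = 11.5 mm: the r=4.5 cylinder gives a regular 8-gon of circumradius 4.5 (constant along its height). Overall, the cross-section is a single solid region. The nearest boundary edge runs (3.18, 3.18)→(0.00, 4.50); distance from the point to it = 1.68 mm. The point is not inside any of the regions above, so it lies outside the cross-section (1.68 mm from the nearest boundary).

outside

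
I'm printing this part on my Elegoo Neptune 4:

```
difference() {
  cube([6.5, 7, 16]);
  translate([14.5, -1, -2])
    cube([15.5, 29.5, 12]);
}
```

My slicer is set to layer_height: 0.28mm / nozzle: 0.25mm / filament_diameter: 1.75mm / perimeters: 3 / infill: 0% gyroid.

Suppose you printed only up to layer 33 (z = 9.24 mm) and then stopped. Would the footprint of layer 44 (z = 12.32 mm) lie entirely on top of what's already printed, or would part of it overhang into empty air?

entirely on top

Compare the two slices. At z = 9.24: the cube is present — its section is the full 6.5×7 rectangle (area 45.50 mm²); the cube at (14.5, -1) is present — its section is the full 15.5×29.5 rectangle (area 457.25 mm²); Subtracting the remaining from the first: starting from the 6.5×7 cube (45.50 mm²), the 15.5×29.5 cube at (14.5, -1) misses the remaining region (no effect) — area = 45.50 mm². At z = 12.32: the cube (footprint 6.5×7) is included at this height (area 45.50 mm²); the cube at (14.5, -1) is absent (z outside [-2, 10]); Taking the first minus the rest: none of the subtracted shapes is present at this height, so the 6.5×7 cube is unchanged — area = 45.50 mm². Checking containment: the cross-section at z = 12.32 is a subset of the cross-section at z = 9.24.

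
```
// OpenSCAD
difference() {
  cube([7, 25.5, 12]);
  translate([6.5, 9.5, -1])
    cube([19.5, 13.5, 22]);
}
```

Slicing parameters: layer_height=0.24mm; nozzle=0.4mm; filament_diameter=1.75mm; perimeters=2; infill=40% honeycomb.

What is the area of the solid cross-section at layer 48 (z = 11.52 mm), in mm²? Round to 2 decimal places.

At z = 11.52 mm: the cube (footprint 7×25.5) is included at this height (area 178.50 mm²); the cube at (6.5, 9.5) (footprint 19.5×13.5) is included at this height (area 263.25 mm²); After the difference (first − rest): starting from the 7×25.5 cube (178.50 mm²), the 19.5×13.5 cube at (6.5, 9.5) partially overlaps it — only the 6.75 mm² overlap (of its 263.25 mm²) is removed, clipping the outline — area = 171.75 mm². Overall, the cross-section is a single solid region. Net area = 171.75 mm².

171.75 mm²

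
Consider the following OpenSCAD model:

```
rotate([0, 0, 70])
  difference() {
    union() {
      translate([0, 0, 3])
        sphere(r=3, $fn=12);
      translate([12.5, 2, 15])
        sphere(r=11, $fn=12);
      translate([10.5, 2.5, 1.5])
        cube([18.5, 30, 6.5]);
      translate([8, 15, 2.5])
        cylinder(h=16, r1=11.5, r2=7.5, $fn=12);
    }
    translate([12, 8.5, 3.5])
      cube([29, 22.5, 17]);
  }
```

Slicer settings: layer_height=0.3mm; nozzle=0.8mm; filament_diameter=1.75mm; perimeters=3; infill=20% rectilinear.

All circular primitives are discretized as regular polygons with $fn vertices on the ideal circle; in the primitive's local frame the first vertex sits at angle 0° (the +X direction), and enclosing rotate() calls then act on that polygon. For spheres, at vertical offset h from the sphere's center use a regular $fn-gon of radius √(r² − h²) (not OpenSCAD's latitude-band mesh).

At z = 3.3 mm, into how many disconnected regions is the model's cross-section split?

At z = 3.3 mm: the r=3 sphere slices to a regular 12-gon of circumradius 2.985 (√(r²−h²) with h=0.3 from center); the sphere at (12.5, 2) is not intersected at this z (|z−center|=11.700 > r=11); the 18.5×30 cube at (10.5, 2.5) contributes its full rectangle; the cone at (8, 15) contributes a regular 12-gon of circumradius 11.300 (interpolated between r1=11.5 and r2=7.5 at t=0.050); Combining (union): the regions partially overlap (shared area 136.71 mm²), so overlapping operands fuse into one piece — 2 connected regions; the cube at (12, 8.5) does not reach this height (z outside [3.5, 20.5]); After the difference (first − rest): none of the subtracted shapes is present at this height, so that combined region is unchanged — 2 connected regions; (whole slice rotated 70° about Z — lengths, areas and connectivity unchanged). The result has 2 disconnected regions.

2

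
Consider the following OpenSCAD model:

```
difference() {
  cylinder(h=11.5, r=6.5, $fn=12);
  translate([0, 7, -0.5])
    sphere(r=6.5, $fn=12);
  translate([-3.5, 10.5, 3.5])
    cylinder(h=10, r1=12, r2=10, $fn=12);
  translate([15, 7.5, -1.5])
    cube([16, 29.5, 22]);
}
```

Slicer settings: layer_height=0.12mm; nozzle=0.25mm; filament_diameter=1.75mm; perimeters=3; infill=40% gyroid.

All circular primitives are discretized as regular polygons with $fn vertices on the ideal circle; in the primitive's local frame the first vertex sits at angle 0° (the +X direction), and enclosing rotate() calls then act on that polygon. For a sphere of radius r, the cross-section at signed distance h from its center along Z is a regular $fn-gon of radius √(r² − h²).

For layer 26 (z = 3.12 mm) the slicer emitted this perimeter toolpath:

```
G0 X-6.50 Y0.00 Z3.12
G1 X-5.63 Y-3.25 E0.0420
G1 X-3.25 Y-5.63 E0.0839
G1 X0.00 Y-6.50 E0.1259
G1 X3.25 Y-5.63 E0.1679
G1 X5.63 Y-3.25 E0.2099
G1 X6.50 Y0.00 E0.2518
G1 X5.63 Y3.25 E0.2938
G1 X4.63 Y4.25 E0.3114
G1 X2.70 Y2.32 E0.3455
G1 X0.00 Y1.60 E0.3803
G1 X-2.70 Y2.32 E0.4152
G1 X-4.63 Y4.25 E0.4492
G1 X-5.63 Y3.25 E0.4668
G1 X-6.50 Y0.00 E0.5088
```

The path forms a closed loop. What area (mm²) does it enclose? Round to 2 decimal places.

96.98 mm²

Apply the shoelace formula to the sequence of (X, Y) vertices; enclosed area = 96.98 mm².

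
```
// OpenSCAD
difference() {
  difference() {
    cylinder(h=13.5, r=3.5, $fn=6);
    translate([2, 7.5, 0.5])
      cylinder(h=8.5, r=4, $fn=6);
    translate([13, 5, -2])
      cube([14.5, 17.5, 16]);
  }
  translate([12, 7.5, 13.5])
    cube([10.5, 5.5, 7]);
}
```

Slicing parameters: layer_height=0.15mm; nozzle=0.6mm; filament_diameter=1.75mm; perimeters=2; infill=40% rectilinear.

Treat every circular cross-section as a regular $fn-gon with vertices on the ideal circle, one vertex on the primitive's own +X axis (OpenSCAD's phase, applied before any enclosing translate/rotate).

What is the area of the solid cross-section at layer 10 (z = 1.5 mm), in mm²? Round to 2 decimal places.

At z = 1.5 mm: the cylinder: section is a regular 6-gon, circumradius r=3.5 (area = (6/2)·3.500²·sin(360°/6) = 31.83 mm²); the r=4 cylinder at (2, 7.5) gives a regular 6-gon of circumradius 4 (constant along its height) (area = (6/2)·4.000²·sin(360°/6) = 41.57 mm²); the 14.5×17.5 cube at (13, 5) contributes its full rectangle (area 253.75 mm²); After the difference (first − rest): starting from the r=3.5 cylinder (31.83 mm²), the r=4 cylinder at (2, 7.5) misses the remaining region (no effect); the 14.5×17.5 cube at (13, 5) misses the remaining region (no effect) — area = 31.83 mm²; the cube at (12, 7.5) does not reach this height (z outside [13.5, 20.5]); Taking the first minus the rest: none of the subtracted shapes is present at this height, so the result so far is unchanged — area = 31.83 mm². Overall, the cross-section is a single solid region. Net area = 31.83 mm².

31.83 mm²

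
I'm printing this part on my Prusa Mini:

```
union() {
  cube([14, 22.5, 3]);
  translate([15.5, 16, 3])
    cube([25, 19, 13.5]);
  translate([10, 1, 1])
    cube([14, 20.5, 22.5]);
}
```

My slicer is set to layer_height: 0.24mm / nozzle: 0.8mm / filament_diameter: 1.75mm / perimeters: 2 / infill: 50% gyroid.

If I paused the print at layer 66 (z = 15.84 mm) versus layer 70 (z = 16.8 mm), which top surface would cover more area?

layer 66 (z = 15.84 mm)

Layer 66 (z = 15.84): the cube is not intersected at this z (z outside [0, 3]); the cube at (15.5, 16) is present — its section is the full 25×19 rectangle (area 475.00 mm²); the cube at (10, 1) is present — its section is the full 14×20.5 rectangle (area 287.00 mm²); Combining (union): the regions partially overlap — summed areas 762.00 mm² minus the doubly-counted overlap 46.75 mm² gives 715.25 mm² — area = 715.25 mm². So its area = 715.25 mm². Layer 70 (z = 16.8): the cube does not reach this height (z outside [0, 3]); the cube at (15.5, 16) is absent (z outside [3, 16.5]); the cube at (10, 1) (footprint 14×20.5) is included at this height (area 287.00 mm²); Taking the union: only the 14×20.5 cube at (10, 1) is present, so the union is just that shape — area = 287.00 mm². So its area = 287.00 mm². Layer 66 is larger (715.25 vs 287.00 mm²).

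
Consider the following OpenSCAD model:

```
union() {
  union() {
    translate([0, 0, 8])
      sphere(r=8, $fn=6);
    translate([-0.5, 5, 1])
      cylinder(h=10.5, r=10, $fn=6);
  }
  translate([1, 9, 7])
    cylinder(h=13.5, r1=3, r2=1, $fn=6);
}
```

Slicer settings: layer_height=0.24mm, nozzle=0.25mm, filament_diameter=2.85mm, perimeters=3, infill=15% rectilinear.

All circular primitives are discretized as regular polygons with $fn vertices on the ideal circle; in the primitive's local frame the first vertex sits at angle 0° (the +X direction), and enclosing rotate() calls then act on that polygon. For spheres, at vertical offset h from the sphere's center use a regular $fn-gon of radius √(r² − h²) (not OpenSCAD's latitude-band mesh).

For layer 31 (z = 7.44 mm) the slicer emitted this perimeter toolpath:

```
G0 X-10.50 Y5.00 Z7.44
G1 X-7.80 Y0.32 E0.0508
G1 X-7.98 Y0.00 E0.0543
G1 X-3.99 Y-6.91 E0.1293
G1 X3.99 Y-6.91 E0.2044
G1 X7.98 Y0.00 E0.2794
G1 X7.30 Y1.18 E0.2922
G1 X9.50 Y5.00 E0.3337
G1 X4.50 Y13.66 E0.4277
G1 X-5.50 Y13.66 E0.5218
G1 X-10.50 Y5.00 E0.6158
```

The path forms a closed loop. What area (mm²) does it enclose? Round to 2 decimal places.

Apply the shoelace formula to the sequence of (X, Y) vertices; enclosed area = 299.06 mm².

299.06 mm²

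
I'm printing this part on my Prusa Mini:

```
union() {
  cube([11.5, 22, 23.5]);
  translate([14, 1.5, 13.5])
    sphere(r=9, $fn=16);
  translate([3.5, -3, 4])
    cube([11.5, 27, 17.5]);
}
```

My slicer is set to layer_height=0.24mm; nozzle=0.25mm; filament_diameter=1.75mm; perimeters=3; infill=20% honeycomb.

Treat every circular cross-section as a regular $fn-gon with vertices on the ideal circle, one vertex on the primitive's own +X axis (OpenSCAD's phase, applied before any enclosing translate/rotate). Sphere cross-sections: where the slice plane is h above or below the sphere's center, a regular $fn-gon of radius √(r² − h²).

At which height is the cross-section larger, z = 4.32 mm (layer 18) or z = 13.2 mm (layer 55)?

Layer 18 (z = 4.32): the 11.5×22 cube contributes its full rectangle (area 253.00 mm²); the sphere at (14, 1.5) does not reach this height (|z−center|=9.180 > r=9); the 11.5×27 cube at (3.5, -3) contributes its full rectangle (area 310.50 mm²); Taking the union: the regions partially overlap — summed areas 563.50 mm² minus the doubly-counted overlap 176.00 mm² gives 387.50 mm² — area = 387.50 mm². So its area = 387.50 mm². Layer 55 (z = 13.2): the 11.5×22 cube contributes its full rectangle (area 253.00 mm²); the r=9 sphere at (14, 1.5) slices to a regular 16-gon of circumradius 8.995 (√(r²−h²) with h=0.3 from center) (area = (16/2)·8.995²·sin(360°/16) = 247.70 mm²); the 11.5×27 cube at (3.5, -3) contributes its full rectangle (area 310.50 mm²); Taking the union: the regions partially overlap — summed areas 811.20 mm² minus the doubly-counted overlap 289.52 mm² gives 521.68 mm² — area = 521.68 mm². So its area = 521.68 mm². Layer 55 is larger (521.68 vs 387.50 mm²).

layer 55 (z = 13.2 mm)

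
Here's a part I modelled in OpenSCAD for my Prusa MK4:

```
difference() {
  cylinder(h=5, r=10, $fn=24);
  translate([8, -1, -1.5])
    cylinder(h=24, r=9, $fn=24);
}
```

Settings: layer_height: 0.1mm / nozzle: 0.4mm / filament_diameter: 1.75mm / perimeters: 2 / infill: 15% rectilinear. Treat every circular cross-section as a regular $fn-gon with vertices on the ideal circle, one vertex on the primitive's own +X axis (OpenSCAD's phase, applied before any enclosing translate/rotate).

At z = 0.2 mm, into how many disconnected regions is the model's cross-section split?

At z = 0.2 mm: the r=10 cylinder contributes a regular 24-gon of circumradius 10; the r=9 cylinder at (8, -1) gives a regular 24-gon of circumradius 9 (constant along its height); Subtracting the remaining from the first: starting from the r=10 cylinder, the r=9 cylinder at (8, -1) partially overlaps it — only the 132.30 mm² overlap (of its 251.57 mm²) is removed, clipping the outline — 1 connected region. The result has 1 disconnected region.

1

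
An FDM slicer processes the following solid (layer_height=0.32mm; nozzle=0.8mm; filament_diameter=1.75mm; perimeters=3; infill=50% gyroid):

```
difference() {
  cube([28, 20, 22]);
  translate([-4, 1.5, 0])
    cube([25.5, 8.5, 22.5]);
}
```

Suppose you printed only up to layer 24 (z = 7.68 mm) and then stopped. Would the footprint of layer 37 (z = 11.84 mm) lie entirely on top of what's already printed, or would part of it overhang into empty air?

entirely on top

Compare the two slices. At z = 7.68: the cube (footprint 28×20) is included at this height (area 560.00 mm²); the 25.5×8.5 cube at (-4, 1.5) contributes its full rectangle (area 216.75 mm²); After the difference (first − rest): starting from the 28×20 cube (560.00 mm²), the 25.5×8.5 cube at (-4, 1.5) partially overlaps it — only the 182.75 mm² overlap (of its 216.75 mm²) is removed, clipping the outline — area = 377.25 mm². At z = 11.84: the 28×20 cube contributes its full rectangle (area 560.00 mm²); the cube at (-4, 1.5) is present — its section is the full 25.5×8.5 rectangle (area 216.75 mm²); After the difference (first − rest): starting from the 28×20 cube (560.00 mm²), the 25.5×8.5 cube at (-4, 1.5) partially overlaps it — only the 182.75 mm² overlap (of its 216.75 mm²) is removed, clipping the outline — area = 377.25 mm². Checking containment: the cross-section at z = 11.84 is a subset of the cross-section at z = 7.68.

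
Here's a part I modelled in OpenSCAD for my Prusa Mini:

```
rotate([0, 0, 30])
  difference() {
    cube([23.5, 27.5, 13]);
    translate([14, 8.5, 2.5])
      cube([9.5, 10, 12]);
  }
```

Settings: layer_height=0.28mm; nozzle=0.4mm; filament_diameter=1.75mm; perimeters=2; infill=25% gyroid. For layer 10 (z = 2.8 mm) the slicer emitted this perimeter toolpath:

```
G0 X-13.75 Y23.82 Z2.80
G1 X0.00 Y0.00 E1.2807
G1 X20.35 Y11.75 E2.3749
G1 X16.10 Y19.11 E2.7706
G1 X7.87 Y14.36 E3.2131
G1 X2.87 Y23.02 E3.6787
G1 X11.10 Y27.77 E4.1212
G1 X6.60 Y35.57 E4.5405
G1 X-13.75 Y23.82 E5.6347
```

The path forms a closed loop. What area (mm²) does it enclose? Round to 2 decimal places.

Apply the shoelace formula to the sequence of (X, Y) vertices; enclosed area = 551.25 mm².

551.25 mm²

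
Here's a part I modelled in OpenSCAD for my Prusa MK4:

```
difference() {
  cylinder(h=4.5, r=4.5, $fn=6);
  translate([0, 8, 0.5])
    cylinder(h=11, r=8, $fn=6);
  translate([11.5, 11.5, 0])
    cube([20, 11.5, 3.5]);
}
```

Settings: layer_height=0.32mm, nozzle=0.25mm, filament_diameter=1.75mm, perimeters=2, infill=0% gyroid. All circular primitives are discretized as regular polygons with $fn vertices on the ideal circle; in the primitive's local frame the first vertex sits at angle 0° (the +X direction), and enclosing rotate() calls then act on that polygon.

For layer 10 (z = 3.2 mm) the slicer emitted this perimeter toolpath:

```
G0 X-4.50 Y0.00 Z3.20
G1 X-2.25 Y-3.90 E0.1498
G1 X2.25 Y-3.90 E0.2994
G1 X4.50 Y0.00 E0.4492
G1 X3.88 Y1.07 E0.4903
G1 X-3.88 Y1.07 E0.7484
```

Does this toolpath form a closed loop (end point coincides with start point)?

no

Start point (G0): (-4.50, 0.00). End point (last G1): the path does not return to the start — open.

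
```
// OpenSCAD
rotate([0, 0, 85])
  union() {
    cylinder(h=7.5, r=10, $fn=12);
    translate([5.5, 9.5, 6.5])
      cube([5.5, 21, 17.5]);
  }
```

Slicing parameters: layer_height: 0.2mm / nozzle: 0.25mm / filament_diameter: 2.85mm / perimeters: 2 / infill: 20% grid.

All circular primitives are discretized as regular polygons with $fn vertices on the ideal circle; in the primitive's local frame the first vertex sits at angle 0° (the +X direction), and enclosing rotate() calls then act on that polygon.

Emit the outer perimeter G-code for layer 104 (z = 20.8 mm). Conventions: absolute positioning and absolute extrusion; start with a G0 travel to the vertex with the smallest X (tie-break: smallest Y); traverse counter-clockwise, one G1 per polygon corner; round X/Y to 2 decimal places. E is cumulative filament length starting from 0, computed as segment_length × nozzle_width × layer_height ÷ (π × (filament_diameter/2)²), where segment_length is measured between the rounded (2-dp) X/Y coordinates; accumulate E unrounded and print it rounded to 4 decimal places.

G0 X-29.90 Y8.14 Z20.80
G1 X-8.98 Y6.31 E0.1646
G1 X-8.51 Y11.79 E0.2077
G1 X-29.43 Y13.62 E0.3723
G1 X-29.90 Y8.14 E0.4154

At z = 20.8 mm: the cylinder is not intersected at this z (z outside [0, 7.5]); the cube at (5.5, 9.5) is present — its section is the full 5.5×21 rectangle; Combining (union): only the 5.5×21 cube at (5.5, 9.5) is present, so the union is just that shape — 1 connected region; (rotated 85° about Z; rotation is an isometry so areas/perimeters/island counts are preserved). The outline is a single polygon with 4 vertices. Extrusion per mm of travel: 0.25 × 0.2 / (π × 1.425²) = 0.007838. Accumulating E over each segment gives final E = 0.4154.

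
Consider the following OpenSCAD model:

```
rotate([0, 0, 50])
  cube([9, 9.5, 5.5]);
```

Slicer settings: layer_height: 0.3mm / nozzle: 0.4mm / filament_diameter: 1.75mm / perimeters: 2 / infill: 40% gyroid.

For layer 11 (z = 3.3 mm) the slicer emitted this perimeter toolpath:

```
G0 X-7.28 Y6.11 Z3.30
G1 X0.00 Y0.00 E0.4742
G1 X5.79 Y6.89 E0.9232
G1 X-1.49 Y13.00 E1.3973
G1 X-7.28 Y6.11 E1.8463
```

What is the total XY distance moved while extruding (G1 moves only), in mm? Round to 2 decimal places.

Sum the Euclidean lengths of each G1 segment: total = 37.01 mm.

37.01 mm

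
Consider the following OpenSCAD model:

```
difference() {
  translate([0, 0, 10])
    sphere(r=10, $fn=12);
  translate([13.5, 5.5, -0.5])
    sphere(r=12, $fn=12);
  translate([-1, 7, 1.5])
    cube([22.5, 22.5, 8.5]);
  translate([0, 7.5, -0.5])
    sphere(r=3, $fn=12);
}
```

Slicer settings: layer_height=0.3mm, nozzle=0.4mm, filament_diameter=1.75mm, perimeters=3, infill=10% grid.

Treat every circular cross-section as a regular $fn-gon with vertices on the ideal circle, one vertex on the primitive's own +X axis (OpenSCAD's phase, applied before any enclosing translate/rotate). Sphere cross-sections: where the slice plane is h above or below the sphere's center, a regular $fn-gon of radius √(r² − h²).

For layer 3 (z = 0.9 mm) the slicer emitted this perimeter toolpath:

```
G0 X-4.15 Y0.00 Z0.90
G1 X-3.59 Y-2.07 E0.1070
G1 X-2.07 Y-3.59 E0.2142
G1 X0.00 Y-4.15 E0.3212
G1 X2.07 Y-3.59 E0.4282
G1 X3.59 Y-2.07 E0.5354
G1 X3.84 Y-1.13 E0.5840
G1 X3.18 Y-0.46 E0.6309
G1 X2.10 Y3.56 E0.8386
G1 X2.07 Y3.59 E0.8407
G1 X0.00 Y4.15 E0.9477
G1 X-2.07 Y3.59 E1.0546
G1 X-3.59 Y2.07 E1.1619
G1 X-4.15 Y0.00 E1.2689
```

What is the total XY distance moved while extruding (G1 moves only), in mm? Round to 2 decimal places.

25.43 mm

Sum the Euclidean lengths of each G1 segment: total = 25.43 mm.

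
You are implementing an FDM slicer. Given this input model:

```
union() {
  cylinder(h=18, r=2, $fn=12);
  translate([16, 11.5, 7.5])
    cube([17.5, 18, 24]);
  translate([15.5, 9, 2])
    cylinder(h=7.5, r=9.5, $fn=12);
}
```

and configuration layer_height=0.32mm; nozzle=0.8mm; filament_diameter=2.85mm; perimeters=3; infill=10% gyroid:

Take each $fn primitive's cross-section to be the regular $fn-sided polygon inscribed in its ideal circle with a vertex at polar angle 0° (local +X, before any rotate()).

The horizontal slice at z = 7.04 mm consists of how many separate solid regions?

At z = 7.04 mm: the r=2 cylinder contributes a regular 12-gon of circumradius 2; the cube at (16, 11.5) is not intersected at this z (z outside [7.5, 31.5]); the cylinder at (15.5, 9): section is a regular 12-gon, circumradius r=9.5; Taking the union: the 2 present regions are separate (no shared area or edge), so areas and boundary lengths simply add and each stays a separate island — 2 connected regions. The result has 2 disconnected regions.

2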